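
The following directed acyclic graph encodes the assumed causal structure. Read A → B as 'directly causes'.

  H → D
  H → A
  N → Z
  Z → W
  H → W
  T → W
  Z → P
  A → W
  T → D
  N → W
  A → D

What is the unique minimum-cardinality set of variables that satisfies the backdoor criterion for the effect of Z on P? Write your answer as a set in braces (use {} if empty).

{}

Variables eligible for adjustment (non-descendants of Z, excluding Z and P): {A, D, H, N, T}.
Backdoor paths from Z to P:
  (none)
With no backdoor paths the empty set already satisfies the criterion, and it is trivially minimal.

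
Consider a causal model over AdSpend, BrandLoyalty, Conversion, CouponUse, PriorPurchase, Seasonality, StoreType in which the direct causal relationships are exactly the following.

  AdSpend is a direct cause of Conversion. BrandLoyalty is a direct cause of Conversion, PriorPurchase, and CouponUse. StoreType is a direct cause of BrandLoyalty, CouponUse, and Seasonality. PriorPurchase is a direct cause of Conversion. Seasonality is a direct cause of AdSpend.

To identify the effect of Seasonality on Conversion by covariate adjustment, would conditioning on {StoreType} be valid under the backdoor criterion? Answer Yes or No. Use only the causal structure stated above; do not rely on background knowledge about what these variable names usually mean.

Yes

Backdoor paths from Seasonality to Conversion (paths whose first edge points into Seasonality):
  P1: Seasonality <- StoreType -> BrandLoyalty -> PriorPurchase -> Conversion
  P2: Seasonality <- StoreType -> BrandLoyalty -> Conversion
  P3: Seasonality <- StoreType -> CouponUse <- BrandLoyalty -> PriorPurchase -> Conversion
  P4: Seasonality <- StoreType -> CouponUse <- BrandLoyalty -> Conversion
Condition 1 (no descendant of Seasonality in the set): holds — descendants of Seasonality are {AdSpend, Conversion}; none are in {StoreType}.
Condition 2 (every backdoor path blocked by {StoreType}):
  P1: blocked at fork node StoreType ∈ conditioning set.
  P2: blocked at fork node StoreType ∈ conditioning set.
  P3: blocked at fork node StoreType ∈ conditioning set.
  P4: blocked at fork node StoreType ∈ conditioning set.
{StoreType} satisfies the backdoor criterion.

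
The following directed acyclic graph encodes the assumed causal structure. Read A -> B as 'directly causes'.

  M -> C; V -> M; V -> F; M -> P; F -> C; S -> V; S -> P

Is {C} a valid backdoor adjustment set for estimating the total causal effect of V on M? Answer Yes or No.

No

Backdoor paths from V to M (paths whose first edge points into V):
  P1: V <- S -> P <- M
Condition 1 (no descendant of V in the set): FAILS — C is a descendant of V.
Condition 2 (every backdoor path blocked by {C}):
  P1: blocked at collider P (neither it nor any descendant is in the conditioning set).
{C} does not satisfy the backdoor criterion.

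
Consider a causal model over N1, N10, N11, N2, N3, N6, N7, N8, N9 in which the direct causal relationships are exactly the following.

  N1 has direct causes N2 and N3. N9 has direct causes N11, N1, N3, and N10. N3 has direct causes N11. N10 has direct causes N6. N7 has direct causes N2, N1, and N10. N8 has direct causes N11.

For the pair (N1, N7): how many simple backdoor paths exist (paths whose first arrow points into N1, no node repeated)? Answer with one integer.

A backdoor path from N1 to N7 is any simple undirected path whose first edge points into N1 (i.e. leaves N1 via a parent).
Parents of N1: {N2, N3}.
Enumerating:
  P1: N1 <- N3 <- N11 -> N9 <- N10 -> N7
  P2: N1 <- N3 -> N9 <- N10 -> N7
  P3: N1 <- N2 -> N7
That exhausts the simple backdoor paths. Count: 3.

3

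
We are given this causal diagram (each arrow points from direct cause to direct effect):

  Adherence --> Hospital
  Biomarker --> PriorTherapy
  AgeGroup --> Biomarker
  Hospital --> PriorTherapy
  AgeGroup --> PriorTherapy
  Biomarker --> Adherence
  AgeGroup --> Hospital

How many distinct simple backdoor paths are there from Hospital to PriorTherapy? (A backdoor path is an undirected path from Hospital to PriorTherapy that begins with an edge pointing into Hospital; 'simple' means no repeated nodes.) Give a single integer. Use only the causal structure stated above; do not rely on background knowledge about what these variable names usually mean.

A backdoor path from Hospital to PriorTherapy is any simple undirected path whose first edge points into Hospital (i.e. leaves Hospital via a parent).
Parents of Hospital: {Adherence, AgeGroup}.
Enumerating:
  P1: Hospital <- AgeGroup -> Biomarker -> PriorTherapy
  P2: Hospital <- AgeGroup -> PriorTherapy
  P3: Hospital <- Adherence <- Biomarker <- AgeGroup -> PriorTherapy
  P4: Hospital <- Adherence <- Biomarker -> PriorTherapy
That exhausts the simple backdoor paths. Count: 4.

4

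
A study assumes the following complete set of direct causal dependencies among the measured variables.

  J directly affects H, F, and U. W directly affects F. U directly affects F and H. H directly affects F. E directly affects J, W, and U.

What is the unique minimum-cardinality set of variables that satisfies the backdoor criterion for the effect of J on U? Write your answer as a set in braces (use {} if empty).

Variables eligible for adjustment (non-descendants of J, excluding J and U): {E, W}.
Backdoor paths from J to U:
  P1: J <- E -> U
  P2: J <- E -> W -> F <- U
  P3: J <- E -> W -> F <- H <- U
The empty set is not sufficient: P1 (J <- E -> U) has no collider blocking it and no conditioned non-collider, so it is open.
Try {E}:
  P1: blocked at fork node E ∈ conditioning set.
  P2: blocked at fork node E ∈ conditioning set.
  P3: blocked at fork node E ∈ conditioning set.
{E} contains no descendant of J and blocks every backdoor path.
No other singleton works — e.g. {W} leaves P1 open — so {E} is the unique smallest valid adjustment set.

{E}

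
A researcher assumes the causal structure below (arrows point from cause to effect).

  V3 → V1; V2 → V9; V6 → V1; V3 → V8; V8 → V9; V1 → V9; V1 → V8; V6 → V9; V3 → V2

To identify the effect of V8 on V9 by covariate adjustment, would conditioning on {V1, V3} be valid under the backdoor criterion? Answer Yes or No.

Yes

Backdoor paths from V8 to V9 (paths whose first edge points into V8):
  P1: V8 <- V3 -> V1 <- V6 -> V9
  P2: V8 <- V3 -> V1 -> V9
  P3: V8 <- V3 -> V2 -> V9
  P4: V8 <- V1 <- V6 -> V9
  P5: V8 <- V1 <- V3 -> V2 -> V9
  P6: V8 <- V1 -> V9
Condition 1 (no descendant of V8 in the set): holds — descendants of V8 are {V9}; none are in {V1, V3}.
Condition 2 (every backdoor path blocked by {V1, V3}):
  P1: blocked at fork node V3 ∈ conditioning set.
  P2: blocked at fork node V3 ∈ conditioning set.
  P3: blocked at fork node V3 ∈ conditioning set.
  P4: blocked at chain node V1 ∈ conditioning set.
  P5: blocked at chain node V1 ∈ conditioning set.
  P6: blocked at fork node V1 ∈ conditioning set.
{V1, V3} satisfies the backdoor criterion.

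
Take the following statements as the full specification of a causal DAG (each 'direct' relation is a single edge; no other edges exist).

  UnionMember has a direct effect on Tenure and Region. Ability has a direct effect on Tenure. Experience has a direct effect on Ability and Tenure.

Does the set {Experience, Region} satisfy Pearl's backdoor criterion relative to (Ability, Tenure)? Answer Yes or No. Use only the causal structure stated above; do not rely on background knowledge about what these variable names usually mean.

Backdoor paths from Ability to Tenure (paths whose first edge points into Ability):
  P1: Ability <- Experience -> Tenure
Condition 1 (no descendant of Ability in the set): holds — descendants of Ability are {Tenure}; none are in {Experience, Region}.
Condition 2 (every backdoor path blocked by {Experience, Region}):
  P1: blocked at fork node Experience ∈ conditioning set.
{Experience, Region} satisfies the backdoor criterion.

Yes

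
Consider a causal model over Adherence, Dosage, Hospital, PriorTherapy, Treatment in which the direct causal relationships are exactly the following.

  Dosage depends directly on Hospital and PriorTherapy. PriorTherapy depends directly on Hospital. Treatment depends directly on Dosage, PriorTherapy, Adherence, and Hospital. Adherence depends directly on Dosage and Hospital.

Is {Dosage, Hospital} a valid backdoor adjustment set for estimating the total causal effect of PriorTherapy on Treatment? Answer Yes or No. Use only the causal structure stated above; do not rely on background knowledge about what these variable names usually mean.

Backdoor paths from PriorTherapy to Treatment (paths whose first edge points into PriorTherapy):
  P1: PriorTherapy <- Hospital -> Dosage -> Adherence -> Treatment
  P2: PriorTherapy <- Hospital -> Dosage -> Treatment
  P3: PriorTherapy <- Hospital -> Adherence <- Dosage -> Treatment
  P4: PriorTherapy <- Hospital -> Adherence -> Treatment
  P5: PriorTherapy <- Hospital -> Treatment
Condition 1 (no descendant of PriorTherapy in the set): FAILS — Dosage is a descendant of PriorTherapy.
Condition 2 (every backdoor path blocked by {Dosage, Hospital}):
  P1: blocked at fork node Hospital ∈ conditioning set.
  P2: blocked at fork node Hospital ∈ conditioning set.
  P3: blocked at fork node Hospital ∈ conditioning set.
  P4: blocked at fork node Hospital ∈ conditioning set.
  P5: blocked at fork node Hospital ∈ conditioning set.
{Dosage, Hospital} does not satisfy the backdoor criterion.

No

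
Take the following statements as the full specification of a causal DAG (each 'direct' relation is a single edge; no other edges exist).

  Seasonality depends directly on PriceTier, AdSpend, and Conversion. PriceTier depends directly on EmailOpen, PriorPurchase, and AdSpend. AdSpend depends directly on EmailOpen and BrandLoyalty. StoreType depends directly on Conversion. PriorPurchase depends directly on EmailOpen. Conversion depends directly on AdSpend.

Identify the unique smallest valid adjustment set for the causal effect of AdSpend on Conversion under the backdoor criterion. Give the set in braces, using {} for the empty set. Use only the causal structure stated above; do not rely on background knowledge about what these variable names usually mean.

Variables eligible for adjustment (non-descendants of AdSpend, excluding AdSpend and Conversion): {BrandLoyalty, EmailOpen, PriorPurchase}.
Backdoor paths from AdSpend to Conversion:
  P1: AdSpend <- EmailOpen -> PriorPurchase -> PriceTier -> Seasonality <- Conversion
  P2: AdSpend <- EmailOpen -> PriceTier -> Seasonality <- Conversion
Each backdoor path contains an unconditioned collider, so every path is already blocked with the empty conditioning set:
  P1: blocked at collider Seasonality (neither it nor any descendant is in the conditioning set).
  P2: blocked at collider Seasonality (neither it nor any descendant is in the conditioning set).
The empty set is therefore the unique smallest valid set.

{}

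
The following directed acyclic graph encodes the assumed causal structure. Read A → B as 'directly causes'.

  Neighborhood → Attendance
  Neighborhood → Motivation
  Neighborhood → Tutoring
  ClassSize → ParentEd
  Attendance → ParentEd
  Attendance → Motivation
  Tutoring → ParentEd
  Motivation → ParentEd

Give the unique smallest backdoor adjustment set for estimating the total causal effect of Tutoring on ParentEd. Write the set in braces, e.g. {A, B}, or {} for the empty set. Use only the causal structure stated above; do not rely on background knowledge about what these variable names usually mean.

{Neighborhood}

Variables eligible for adjustment (non-descendants of Tutoring, excluding Tutoring and ParentEd): {Attendance, ClassSize, Motivation, Neighborhood}.
Backdoor paths from Tutoring to ParentEd:
  P1: Tutoring <- Neighborhood -> Attendance -> Motivation -> ParentEd
  P2: Tutoring <- Neighborhood -> Attendance -> ParentEd
  P3: Tutoring <- Neighborhood -> Motivation <- Attendance -> ParentEd
  P4: Tutoring <- Neighborhood -> Motivation -> ParentEd
The empty set is not sufficient: P1 (Tutoring <- Neighborhood -> Attendance -> Motivation -> ParentEd) has no collider blocking it and no conditioned non-collider, so it is open.
Try {Neighborhood}:
  P1: blocked at fork node Neighborhood ∈ conditioning set.
  P2: blocked at fork node Neighborhood ∈ conditioning set.
  P3: blocked at fork node Neighborhood ∈ conditioning set.
  P4: blocked at fork node Neighborhood ∈ conditioning set.
{Neighborhood} contains no descendant of Tutoring and blocks every backdoor path.
No other singleton works — e.g. {ClassSize} leaves P1 open — so {Neighborhood} is the unique smallest valid adjustment set.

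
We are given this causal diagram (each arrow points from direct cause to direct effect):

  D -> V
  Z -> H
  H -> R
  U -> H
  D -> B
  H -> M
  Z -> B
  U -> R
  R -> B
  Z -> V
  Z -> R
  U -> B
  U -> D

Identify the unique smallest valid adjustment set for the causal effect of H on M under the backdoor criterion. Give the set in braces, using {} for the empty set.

Variables eligible for adjustment (non-descendants of H, excluding H and M): {D, U, V, Z}.
Backdoor paths from H to M:
  (none)
With no backdoor paths the empty set already satisfies the criterion, and it is trivially minimal.

{}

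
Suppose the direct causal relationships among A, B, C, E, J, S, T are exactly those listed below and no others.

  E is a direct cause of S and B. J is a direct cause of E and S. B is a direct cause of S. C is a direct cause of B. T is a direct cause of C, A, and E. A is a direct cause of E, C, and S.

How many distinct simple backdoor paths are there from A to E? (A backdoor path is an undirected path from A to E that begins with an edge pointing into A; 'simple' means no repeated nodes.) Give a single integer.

A backdoor path from A to E is any simple undirected path whose first edge points into A (i.e. leaves A via a parent).
Parents of A: {T}.
Enumerating:
  P1: A <- T -> E
  P2: A <- T -> C -> B <- E
  P3: A <- T -> C -> B -> S <- J -> E
  P4: A <- T -> C -> B -> S <- E
That exhausts the simple backdoor paths. Count: 4.

4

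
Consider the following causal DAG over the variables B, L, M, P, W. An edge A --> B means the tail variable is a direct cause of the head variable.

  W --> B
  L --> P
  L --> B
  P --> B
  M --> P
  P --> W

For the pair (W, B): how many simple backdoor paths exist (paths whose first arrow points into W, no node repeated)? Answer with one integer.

A backdoor path from W to B is any simple undirected path whose first edge points into W (i.e. leaves W via a parent).
Parents of W: {P}.
Enumerating:
  P1: W <- P <- L -> B
  P2: W <- P -> B
That exhausts the simple backdoor paths. Count: 2.

2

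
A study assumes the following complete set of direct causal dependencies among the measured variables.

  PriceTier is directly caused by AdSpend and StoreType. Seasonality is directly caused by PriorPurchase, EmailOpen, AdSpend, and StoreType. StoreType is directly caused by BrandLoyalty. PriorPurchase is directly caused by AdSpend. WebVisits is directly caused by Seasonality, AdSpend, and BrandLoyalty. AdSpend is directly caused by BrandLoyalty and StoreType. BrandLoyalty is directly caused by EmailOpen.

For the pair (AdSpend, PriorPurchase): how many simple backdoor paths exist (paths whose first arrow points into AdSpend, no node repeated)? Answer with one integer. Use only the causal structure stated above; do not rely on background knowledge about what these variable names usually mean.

6

A backdoor path from AdSpend to PriorPurchase is any simple undirected path whose first edge points into AdSpend (i.e. leaves AdSpend via a parent).
Parents of AdSpend: {BrandLoyalty, StoreType}.
Enumerating:
  P1: AdSpend <- BrandLoyalty <- EmailOpen -> Seasonality <- PriorPurchase
  P2: AdSpend <- BrandLoyalty -> StoreType -> Seasonality <- PriorPurchase
  P3: AdSpend <- BrandLoyalty -> WebVisits <- Seasonality <- PriorPurchase
  P4: AdSpend <- StoreType <- BrandLoyalty <- EmailOpen -> Seasonality <- PriorPurchase
  P5: AdSpend <- StoreType <- BrandLoyalty -> WebVisits <- Seasonality <- PriorPurchase
  P6: AdSpend <- StoreType -> Seasonality <- PriorPurchase
That exhausts the simple backdoor paths. Count: 6.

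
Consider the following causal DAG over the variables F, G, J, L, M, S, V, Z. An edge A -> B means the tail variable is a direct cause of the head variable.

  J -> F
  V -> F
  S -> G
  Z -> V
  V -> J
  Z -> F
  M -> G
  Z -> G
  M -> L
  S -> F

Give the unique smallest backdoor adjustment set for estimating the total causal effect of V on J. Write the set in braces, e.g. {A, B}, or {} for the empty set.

{}

Variables eligible for adjustment (non-descendants of V, excluding V and J): {G, L, M, S, Z}.
Backdoor paths from V to J:
  P1: V <- Z -> F <- J
  P2: V <- Z -> G <- S -> F <- J
Each backdoor path contains an unconditioned collider, so every path is already blocked with the empty conditioning set:
  P1: blocked at collider F (neither it nor any descendant is in the conditioning set).
  P2: blocked at collider G (neither it nor any descendant is in the conditioning set).
The empty set is therefore the unique smallest valid set.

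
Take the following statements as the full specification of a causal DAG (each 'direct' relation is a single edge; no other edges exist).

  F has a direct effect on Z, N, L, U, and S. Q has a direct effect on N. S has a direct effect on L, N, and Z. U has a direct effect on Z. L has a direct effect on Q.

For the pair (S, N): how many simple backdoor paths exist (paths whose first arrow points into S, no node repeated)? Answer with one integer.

2

A backdoor path from S to N is any simple undirected path whose first edge points into S (i.e. leaves S via a parent).
Parents of S: {F}.
Enumerating:
  P1: S <- F -> L -> Q -> N
  P2: S <- F -> N
That exhausts the simple backdoor paths. Count: 2.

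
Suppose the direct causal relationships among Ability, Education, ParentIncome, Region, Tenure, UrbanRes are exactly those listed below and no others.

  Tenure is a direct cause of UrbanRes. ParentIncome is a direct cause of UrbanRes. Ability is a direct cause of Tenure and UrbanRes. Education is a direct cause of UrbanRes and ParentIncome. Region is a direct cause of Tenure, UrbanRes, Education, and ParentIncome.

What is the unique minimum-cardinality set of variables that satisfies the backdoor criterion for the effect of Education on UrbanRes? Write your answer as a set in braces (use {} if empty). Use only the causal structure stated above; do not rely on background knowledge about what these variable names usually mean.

{Region}

Variables eligible for adjustment (non-descendants of Education, excluding Education and UrbanRes): {Ability, Region, Tenure}.
Backdoor paths from Education to UrbanRes:
  P1: Education <- Region -> ParentIncome -> UrbanRes
  P2: Education <- Region -> Tenure <- Ability -> UrbanRes
  P3: Education <- Region -> Tenure -> UrbanRes
  P4: Education <- Region -> UrbanRes
The empty set is not sufficient: P1 (Education <- Region -> ParentIncome -> UrbanRes) has no collider blocking it and no conditioned non-collider, so it is open.
Try {Region}:
  P1: blocked at fork node Region ∈ conditioning set.
  P2: blocked at fork node Region ∈ conditioning set.
  P3: blocked at fork node Region ∈ conditioning set.
  P4: blocked at fork node Region ∈ conditioning set.
{Region} contains no descendant of Education and blocks every backdoor path.
No other singleton works — e.g. {Ability} leaves P1 open — so {Region} is the unique smallest valid adjustment set.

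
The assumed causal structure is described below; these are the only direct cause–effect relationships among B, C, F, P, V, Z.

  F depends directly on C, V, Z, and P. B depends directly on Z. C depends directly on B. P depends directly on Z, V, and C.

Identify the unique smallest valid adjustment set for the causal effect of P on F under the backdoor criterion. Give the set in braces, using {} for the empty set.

{C, V, Z}

Variables eligible for adjustment (non-descendants of P, excluding P and F): {B, C, V, Z}.
Backdoor paths from P to F:
  P1: P <- Z -> B -> C -> F
  P2: P <- Z -> F
  P3: P <- V -> F
  P4: P <- C <- B <- Z -> F
  P5: P <- C -> F
The empty set is not sufficient: P1 (P <- Z -> B -> C -> F) has no collider blocking it and no conditioned non-collider, so it is open.
Try {C, V, Z}:
  P1: blocked at fork node Z ∈ conditioning set.
  P2: blocked at fork node Z ∈ conditioning set.
  P3: blocked at fork node V ∈ conditioning set.
  P4: blocked at chain node C ∈ conditioning set.
  P5: blocked at fork node C ∈ conditioning set.
{C, V, Z} contains no descendant of P and blocks every backdoor path.
Every element of {C, V, Z} is needed (dropping C leaves P5 open; dropping V leaves P3 open; dropping Z leaves P2 open), so no proper subset is valid.
Among all size-3 subsets of the eligible variables, only {C, V, Z} blocks every backdoor path, so it is the unique smallest valid adjustment set.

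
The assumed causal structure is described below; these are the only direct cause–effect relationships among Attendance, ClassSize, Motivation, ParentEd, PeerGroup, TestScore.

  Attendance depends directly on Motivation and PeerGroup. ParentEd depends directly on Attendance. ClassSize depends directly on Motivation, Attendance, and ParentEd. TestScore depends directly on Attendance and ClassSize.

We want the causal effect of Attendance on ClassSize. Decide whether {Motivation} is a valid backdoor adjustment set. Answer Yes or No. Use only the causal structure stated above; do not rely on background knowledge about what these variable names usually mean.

Backdoor paths from Attendance to ClassSize (paths whose first edge points into Attendance):
  P1: Attendance <- Motivation -> ClassSize
Condition 1 (no descendant of Attendance in the set): holds — descendants of Attendance are {ClassSize, ParentEd, TestScore}; none are in {Motivation}.
Condition 2 (every backdoor path blocked by {Motivation}):
  P1: blocked at fork node Motivation ∈ conditioning set.
{Motivation} satisfies the backdoor criterion.

Yes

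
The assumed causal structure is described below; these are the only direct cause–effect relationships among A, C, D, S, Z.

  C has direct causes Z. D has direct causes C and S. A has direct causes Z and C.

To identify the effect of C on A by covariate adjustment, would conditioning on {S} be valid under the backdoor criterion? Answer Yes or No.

No

Backdoor paths from C to A (paths whose first edge points into C):
  P1: C <- Z -> A
Condition 1 (no descendant of C in the set): holds — descendants of C are {A, D}; none are in {S}.
Condition 2 (every backdoor path blocked by {S}):
  P1: open — no interior node is in the conditioning set.
{S} does not satisfy the backdoor criterion.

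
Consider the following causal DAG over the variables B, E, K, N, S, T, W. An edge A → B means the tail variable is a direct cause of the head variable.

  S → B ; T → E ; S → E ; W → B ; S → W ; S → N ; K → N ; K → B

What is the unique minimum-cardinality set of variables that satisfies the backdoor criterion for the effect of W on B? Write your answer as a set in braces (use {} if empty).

{S}

Variables eligible for adjustment (non-descendants of W, excluding W and B): {E, K, N, S, T}.
Backdoor paths from W to B:
  P1: W <- S -> N <- K -> B
  P2: W <- S -> B
The empty set is not sufficient: P2 (W <- S -> B) has no collider blocking it and no conditioned non-collider, so it is open.
Try {S}:
  P1: blocked at fork node S ∈ conditioning set.
  P2: blocked at fork node S ∈ conditioning set.
{S} contains no descendant of W and blocks every backdoor path.
No other singleton works — e.g. {T} leaves P2 open — so {S} is the unique smallest valid adjustment set.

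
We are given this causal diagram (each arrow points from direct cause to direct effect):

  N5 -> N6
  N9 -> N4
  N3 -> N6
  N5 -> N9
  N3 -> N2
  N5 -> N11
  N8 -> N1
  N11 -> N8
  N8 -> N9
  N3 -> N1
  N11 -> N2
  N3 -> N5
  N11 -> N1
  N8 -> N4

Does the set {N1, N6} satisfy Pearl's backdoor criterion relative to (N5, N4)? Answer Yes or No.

Backdoor paths from N5 to N4 (paths whose first edge points into N5):
  P1: N5 <- N3 -> N2 <- N11 -> N8 -> N9 -> N4
  P2: N5 <- N3 -> N2 <- N11 -> N8 -> N4
  P3: N5 <- N3 -> N2 <- N11 -> N1 <- N8 -> N9 -> N4
  P4: N5 <- N3 -> N2 <- N11 -> N1 <- N8 -> N4
  P5: N5 <- N3 -> N1 <- N11 -> N8 -> N9 -> N4
  P6: N5 <- N3 -> N1 <- N11 -> N8 -> N4
  P7: N5 <- N3 -> N1 <- N8 -> N9 -> N4
  P8: N5 <- N3 -> N1 <- N8 -> N4
Condition 1 (no descendant of N5 in the set): FAILS — N1 and N6 are descendants of N5.
Condition 2 (every backdoor path blocked by {N1, N6}):
  P1: blocked at collider N2 (neither it nor any descendant is in the conditioning set).
  P2: blocked at collider N2 (neither it nor any descendant is in the conditioning set).
  P3: blocked at collider N2 (neither it nor any descendant is in the conditioning set).
  P4: blocked at collider N2 (neither it nor any descendant is in the conditioning set).
  P5: open — collider(s) N1 are conditioned on (or have a conditioned descendant) and no non-collider on the path is in the set.
  P6: open — collider(s) N1 are conditioned on (or have a conditioned descendant) and no non-collider on the path is in the set.
  P7: open — collider(s) N1 are conditioned on (or have a conditioned descendant) and no non-collider on the path is in the set.
  P8: open — collider(s) N1 are conditioned on (or have a conditioned descendant) and no non-collider on the path is in the set.
{N1, N6} does not satisfy the backdoor criterion.

No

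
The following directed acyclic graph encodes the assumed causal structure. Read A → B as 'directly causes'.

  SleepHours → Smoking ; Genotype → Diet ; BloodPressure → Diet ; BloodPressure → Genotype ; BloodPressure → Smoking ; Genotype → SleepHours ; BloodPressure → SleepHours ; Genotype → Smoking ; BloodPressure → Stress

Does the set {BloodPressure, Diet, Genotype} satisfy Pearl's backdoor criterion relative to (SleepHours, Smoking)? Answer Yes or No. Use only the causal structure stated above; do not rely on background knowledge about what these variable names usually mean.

Yes

Backdoor paths from SleepHours to Smoking (paths whose first edge points into SleepHours):
  P1: SleepHours <- BloodPressure -> Genotype -> Smoking
  P2: SleepHours <- BloodPressure -> Smoking
  P3: SleepHours <- BloodPressure -> Diet <- Genotype -> Smoking
  P4: SleepHours <- Genotype <- BloodPressure -> Smoking
  P5: SleepHours <- Genotype -> Smoking
  P6: SleepHours <- Genotype -> Diet <- BloodPressure -> Smoking
Condition 1 (no descendant of SleepHours in the set): holds — descendants of SleepHours are {Smoking}; none are in {BloodPressure, Diet, Genotype}.
Condition 2 (every backdoor path blocked by {BloodPressure, Diet, Genotype}):
  P1: blocked at fork node BloodPressure ∈ conditioning set.
  P2: blocked at fork node BloodPressure ∈ conditioning set.
  P3: blocked at fork node BloodPressure ∈ conditioning set.
  P4: blocked at chain node Genotype ∈ conditioning set.
  P5: blocked at fork node Genotype ∈ conditioning set.
  P6: blocked at fork node Genotype ∈ conditioning set.
{BloodPressure, Diet, Genotype} satisfies the backdoor criterion.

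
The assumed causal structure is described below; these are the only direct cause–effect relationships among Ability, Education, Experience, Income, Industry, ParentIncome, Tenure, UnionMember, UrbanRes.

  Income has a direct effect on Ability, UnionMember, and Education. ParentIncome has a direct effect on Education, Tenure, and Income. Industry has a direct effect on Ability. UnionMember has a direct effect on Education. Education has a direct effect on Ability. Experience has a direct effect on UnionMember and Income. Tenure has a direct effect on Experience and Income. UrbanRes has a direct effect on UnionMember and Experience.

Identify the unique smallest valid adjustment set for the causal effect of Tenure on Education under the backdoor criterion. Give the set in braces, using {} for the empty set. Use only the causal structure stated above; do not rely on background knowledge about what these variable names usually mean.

{ParentIncome}

Variables eligible for adjustment (non-descendants of Tenure, excluding Tenure and Education): {Industry, ParentIncome, UrbanRes}.
Backdoor paths from Tenure to Education:
  P1: Tenure <- ParentIncome -> Income <- Experience <- UrbanRes -> UnionMember -> Education
  P2: Tenure <- ParentIncome -> Income <- Experience -> UnionMember -> Education
  P3: Tenure <- ParentIncome -> Income -> UnionMember -> Education
  P4: Tenure <- ParentIncome -> Income -> Education
  P5: Tenure <- ParentIncome -> Income -> Ability <- Education
  P6: Tenure <- ParentIncome -> Education
The empty set is not sufficient: P3 (Tenure <- ParentIncome -> Income -> UnionMember -> Education) has no collider blocking it and no conditioned non-collider, so it is open.
Try {ParentIncome}:
  P1: blocked at fork node ParentIncome ∈ conditioning set.
  P2: blocked at fork node ParentIncome ∈ conditioning set.
  P3: blocked at fork node ParentIncome ∈ conditioning set.
  P4: blocked at fork node ParentIncome ∈ conditioning set.
  P5: blocked at fork node ParentIncome ∈ conditioning set.
  P6: blocked at fork node ParentIncome ∈ conditioning set.
{ParentIncome} contains no descendant of Tenure and blocks every backdoor path.
No other singleton works — e.g. {UrbanRes} leaves P3 open — so {ParentIncome} is the unique smallest valid adjustment set.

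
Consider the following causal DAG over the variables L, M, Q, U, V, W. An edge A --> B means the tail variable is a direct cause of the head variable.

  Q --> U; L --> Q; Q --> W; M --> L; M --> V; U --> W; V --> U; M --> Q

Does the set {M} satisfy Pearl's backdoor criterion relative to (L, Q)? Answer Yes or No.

Backdoor paths from L to Q (paths whose first edge points into L):
  P1: L <- M -> V -> U <- Q
  P2: L <- M -> V -> U -> W <- Q
  P3: L <- M -> Q
Condition 1 (no descendant of L in the set): holds — descendants of L are {Q, U, W}; none are in {M}.
Condition 2 (every backdoor path blocked by {M}):
  P1: blocked at fork node M ∈ conditioning set.
  P2: blocked at fork node M ∈ conditioning set.
  P3: blocked at fork node M ∈ conditioning set.
{M} satisfies the backdoor criterion.

Yes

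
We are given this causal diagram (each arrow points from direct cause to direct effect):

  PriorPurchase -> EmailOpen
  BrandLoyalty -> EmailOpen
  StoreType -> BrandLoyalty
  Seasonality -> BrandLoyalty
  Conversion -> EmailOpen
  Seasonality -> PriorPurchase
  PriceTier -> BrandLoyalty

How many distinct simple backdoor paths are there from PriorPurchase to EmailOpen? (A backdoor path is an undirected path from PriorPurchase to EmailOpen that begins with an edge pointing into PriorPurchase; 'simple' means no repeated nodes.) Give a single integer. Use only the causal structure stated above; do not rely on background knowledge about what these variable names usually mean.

1

A backdoor path from PriorPurchase to EmailOpen is any simple undirected path whose first edge points into PriorPurchase (i.e. leaves PriorPurchase via a parent).
Parents of PriorPurchase: {Seasonality}.
Enumerating:
  P1: PriorPurchase <- Seasonality -> BrandLoyalty -> EmailOpen
That exhausts the simple backdoor paths. Count: 1.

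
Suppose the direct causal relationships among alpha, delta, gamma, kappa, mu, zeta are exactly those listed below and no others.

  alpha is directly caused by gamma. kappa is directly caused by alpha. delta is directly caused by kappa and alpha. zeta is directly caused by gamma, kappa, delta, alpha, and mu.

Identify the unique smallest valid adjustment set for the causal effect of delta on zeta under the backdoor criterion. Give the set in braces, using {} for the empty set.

{alpha, kappa}

Variables eligible for adjustment (non-descendants of delta, excluding delta and zeta): {alpha, gamma, kappa, mu}.
Backdoor paths from delta to zeta:
  P1: delta <- alpha <- gamma -> zeta
  P2: delta <- alpha -> kappa -> zeta
  P3: delta <- alpha -> zeta
  P4: delta <- kappa <- alpha <- gamma -> zeta
  P5: delta <- kappa <- alpha -> zeta
  P6: delta <- kappa -> zeta
The empty set is not sufficient: P1 (delta <- alpha <- gamma -> zeta) has no collider blocking it and no conditioned non-collider, so it is open.
Try {alpha, kappa}:
  P1: blocked at chain node alpha ∈ conditioning set.
  P2: blocked at fork node alpha ∈ conditioning set.
  P3: blocked at fork node alpha ∈ conditioning set.
  P4: blocked at chain node kappa ∈ conditioning set.
  P5: blocked at chain node kappa ∈ conditioning set.
  P6: blocked at fork node kappa ∈ conditioning set.
{alpha, kappa} contains no descendant of delta and blocks every backdoor path.
Every element of {alpha, kappa} is needed (dropping alpha leaves P1 open; dropping kappa leaves P6 open), so no proper subset is valid.
Among all size-2 subsets of the eligible variables, only {alpha, kappa} blocks every backdoor path, so it is the unique smallest valid adjustment set.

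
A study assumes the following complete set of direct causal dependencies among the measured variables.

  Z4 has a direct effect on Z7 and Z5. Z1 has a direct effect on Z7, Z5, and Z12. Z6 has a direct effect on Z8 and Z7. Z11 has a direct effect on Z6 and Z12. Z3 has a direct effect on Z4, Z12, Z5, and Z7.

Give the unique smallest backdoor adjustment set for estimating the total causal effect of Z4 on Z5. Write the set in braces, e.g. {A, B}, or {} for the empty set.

{Z3}

Variables eligible for adjustment (non-descendants of Z4, excluding Z4 and Z5): {Z1, Z11, Z12, Z3, Z6, Z8}.
Backdoor paths from Z4 to Z5:
  P1: Z4 <- Z3 -> Z5
  P2: Z4 <- Z3 -> Z7 <- Z1 -> Z5
  P3: Z4 <- Z3 -> Z7 <- Z6 <- Z11 -> Z12 <- Z1 -> Z5
  P4: Z4 <- Z3 -> Z12 <- Z1 -> Z5
  P5: Z4 <- Z3 -> Z12 <- Z11 -> Z6 -> Z7 <- Z1 -> Z5
The empty set is not sufficient: P1 (Z4 <- Z3 -> Z5) has no collider blocking it and no conditioned non-collider, so it is open.
Try {Z3}:
  P1: blocked at fork node Z3 ∈ conditioning set.
  P2: blocked at fork node Z3 ∈ conditioning set.
  P3: blocked at fork node Z3 ∈ conditioning set.
  P4: blocked at fork node Z3 ∈ conditioning set.
  P5: blocked at fork node Z3 ∈ conditioning set.
{Z3} contains no descendant of Z4 and blocks every backdoor path.
No other singleton works — e.g. {Z1} leaves P1 open — so {Z3} is the unique smallest valid adjustment set.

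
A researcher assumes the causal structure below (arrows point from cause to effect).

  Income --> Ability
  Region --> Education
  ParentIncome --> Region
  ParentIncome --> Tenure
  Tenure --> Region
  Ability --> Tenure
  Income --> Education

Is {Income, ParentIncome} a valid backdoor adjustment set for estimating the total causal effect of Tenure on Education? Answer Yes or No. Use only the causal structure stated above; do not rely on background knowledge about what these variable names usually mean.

Yes

Backdoor paths from Tenure to Education (paths whose first edge points into Tenure):
  P1: Tenure <- Ability <- Income -> Education
  P2: Tenure <- ParentIncome -> Region -> Education
Condition 1 (no descendant of Tenure in the set): holds — descendants of Tenure are {Education, Region}; none are in {Income, ParentIncome}.
Condition 2 (every backdoor path blocked by {Income, ParentIncome}):
  P1: blocked at fork node Income ∈ conditioning set.
  P2: blocked at fork node ParentIncome ∈ conditioning set.
{Income, ParentIncome} satisfies the backdoor criterion.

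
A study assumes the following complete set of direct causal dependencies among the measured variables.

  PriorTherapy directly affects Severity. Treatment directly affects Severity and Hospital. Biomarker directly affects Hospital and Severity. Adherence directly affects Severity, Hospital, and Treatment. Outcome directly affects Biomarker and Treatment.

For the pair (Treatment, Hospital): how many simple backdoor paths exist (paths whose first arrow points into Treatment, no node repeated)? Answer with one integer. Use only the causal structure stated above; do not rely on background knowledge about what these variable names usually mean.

A backdoor path from Treatment to Hospital is any simple undirected path whose first edge points into Treatment (i.e. leaves Treatment via a parent).
Parents of Treatment: {Adherence, Outcome}.
Enumerating:
  P1: Treatment <- Outcome -> Biomarker -> Severity <- Adherence -> Hospital
  P2: Treatment <- Outcome -> Biomarker -> Hospital
  P3: Treatment <- Adherence -> Severity <- Biomarker -> Hospital
  P4: Treatment <- Adherence -> Hospital
That exhausts the simple backdoor paths. Count: 4.

4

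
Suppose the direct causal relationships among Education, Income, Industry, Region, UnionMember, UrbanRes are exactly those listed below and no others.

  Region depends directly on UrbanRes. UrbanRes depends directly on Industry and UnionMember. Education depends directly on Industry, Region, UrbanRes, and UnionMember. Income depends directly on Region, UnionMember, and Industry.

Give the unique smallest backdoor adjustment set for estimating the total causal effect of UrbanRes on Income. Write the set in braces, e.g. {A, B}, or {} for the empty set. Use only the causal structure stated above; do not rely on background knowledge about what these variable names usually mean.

Variables eligible for adjustment (non-descendants of UrbanRes, excluding UrbanRes and Income): {Industry, UnionMember}.
Backdoor paths from UrbanRes to Income:
  P1: UrbanRes <- Industry -> Income
  P2: UrbanRes <- Industry -> Education <- UnionMember -> Income
  P3: UrbanRes <- Industry -> Education <- Region -> Income
  P4: UrbanRes <- UnionMember -> Income
  P5: UrbanRes <- UnionMember -> Education <- Industry -> Income
  P6: UrbanRes <- UnionMember -> Education <- Region -> Income
The empty set is not sufficient: P1 (UrbanRes <- Industry -> Income) has no collider blocking it and no conditioned non-collider, so it is open.
Try {Industry, UnionMember}:
  P1: blocked at fork node Industry ∈ conditioning set.
  P2: blocked at fork node Industry ∈ conditioning set.
  P3: blocked at fork node Industry ∈ conditioning set.
  P4: blocked at fork node UnionMember ∈ conditioning set.
  P5: blocked at fork node UnionMember ∈ conditioning set.
  P6: blocked at fork node UnionMember ∈ conditioning set.
{Industry, UnionMember} contains no descendant of UrbanRes and blocks every backdoor path.
Every element of {Industry, UnionMember} is needed (dropping Industry leaves P1 open; dropping UnionMember leaves P4 open), so no proper subset is valid.
Among all size-2 subsets of the eligible variables, only {Industry, UnionMember} blocks every backdoor path, so it is the unique smallest valid adjustment set.

{Industry, UnionMember}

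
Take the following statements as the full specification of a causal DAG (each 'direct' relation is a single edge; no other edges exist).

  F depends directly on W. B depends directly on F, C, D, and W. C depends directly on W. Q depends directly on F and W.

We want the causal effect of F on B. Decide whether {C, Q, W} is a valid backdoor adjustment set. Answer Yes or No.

Backdoor paths from F to B (paths whose first edge points into F):
  P1: F <- W -> C -> B
  P2: F <- W -> B
Condition 1 (no descendant of F in the set): FAILS — Q is a descendant of F.
Condition 2 (every backdoor path blocked by {C, Q, W}):
  P1: blocked at fork node W ∈ conditioning set.
  P2: blocked at fork node W ∈ conditioning set.
{C, Q, W} does not satisfy the backdoor criterion.

No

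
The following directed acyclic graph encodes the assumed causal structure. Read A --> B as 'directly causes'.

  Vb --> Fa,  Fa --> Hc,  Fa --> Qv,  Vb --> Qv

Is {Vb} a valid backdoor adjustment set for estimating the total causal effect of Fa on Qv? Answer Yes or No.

Yes

Backdoor paths from Fa to Qv (paths whose first edge points into Fa):
  P1: Fa <- Vb -> Qv
Condition 1 (no descendant of Fa in the set): holds — descendants of Fa are {Hc, Qv}; none are in {Vb}.
Condition 2 (every backdoor path blocked by {Vb}):
  P1: blocked at fork node Vb ∈ conditioning set.
{Vb} satisfies the backdoor criterion.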